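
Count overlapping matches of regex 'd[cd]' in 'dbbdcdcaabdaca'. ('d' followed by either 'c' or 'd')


Pattern: d[cd] means 'd' followed by either 'c' or 'd'.
Scanning 'dbbdcdcaabdaca' position-by-position:
  Pos 0: window 'db' -> no
  Pos 1: window 'bb' -> no
  Pos 2: window 'bd' -> no
  Pos 3: window 'dc' -> MATCH
  Pos 4: window 'cd' -> no
  Pos 5: window 'dc' -> MATCH
  Pos 6: window 'ca' -> no
  Pos 7: window 'aa' -> no
  Pos 8: window 'ab' -> no
  Pos 9: window 'bd' -> no
  Pos 10: window 'da' -> no
  Pos 11: window 'ac' -> no
  Pos 12: window 'ca' -> no
  Pos 13: window 'a' -> no
Total matches: 2

2


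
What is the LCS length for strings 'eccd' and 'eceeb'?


DP table for LCS of 'eccd' and 'eceeb':
       e  c  e  e  b
    0  0  0  0  0  0
  e 0  1  1  1  1  1
  c 0  1  2  2  2  2
  c 0  1  2  2  2  2
  d 0  1  2  2  2  2
LCS: 'ec'
LCS length = 2

2


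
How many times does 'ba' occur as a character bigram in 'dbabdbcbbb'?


Scanning 'dbabdbcbbb' for bigram 'ba':
  Position 0: 'db' -> no
  Position 1: 'ba' -> MATCH
  Position 2: 'ab' -> no
  Position 3: 'bd' -> no
  Position 4: 'db' -> no
  Position 5: 'bc' -> no
  Position 6: 'cb' -> no
  Position 7: 'bb' -> no
  Position 8: 'bb' -> no
Total matches: 1

1


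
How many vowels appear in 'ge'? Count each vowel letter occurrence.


Scanning each character of 'ge':
  Position 1: 'g' -> consonant (running count: 0)
  Position 2: 'e' -> vowel (running count: 1)
Total vowels: 1

1


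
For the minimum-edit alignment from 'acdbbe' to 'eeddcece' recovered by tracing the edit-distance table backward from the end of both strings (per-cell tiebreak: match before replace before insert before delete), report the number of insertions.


Edit distance = 6. Backtracking from cell (6, 8) with preference match > replace > insert > delete,
then listing the resulting alignment 'acdbbe' -> 'eeddcece' left to right:
  Step 1: insert 'e' [insertion #1]
  Step 2: replace a->e
  Step 3: replace c->d
  Step 4: keep 'd'
  Step 5: insert 'c' [insertion #2]
  Step 6: replace b->e
  Step 7: replace b->c
  Step 8: keep 'e'
Total insertions: 2

2


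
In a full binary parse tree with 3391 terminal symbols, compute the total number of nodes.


Leaf nodes (terminals): 3391
Internal nodes = n - 1 = 3391 - 1 = 3390
Total = leaves + internal = 3391 + 3390 = 6781

6781


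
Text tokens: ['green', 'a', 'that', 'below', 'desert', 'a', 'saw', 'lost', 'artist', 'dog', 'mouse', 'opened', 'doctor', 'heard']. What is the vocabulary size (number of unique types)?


Listing all tokens and tracking unique types:
  Token 1: 'green' -> NEW (unique so far: 1)
  Token 2: 'a' -> NEW (unique so far: 2)
  Token 3: 'that' -> NEW (unique so far: 3)
  Token 4: 'below' -> NEW (unique so far: 4)
  Token 5: 'desert' -> NEW (unique so far: 5)
  Token 6: 'a' -> duplicate (unique so far: 5)
  Token 7: 'saw' -> NEW (unique so far: 6)
  Token 8: 'lost' -> NEW (unique so far: 7)
  Token 9: 'artist' -> NEW (unique so far: 8)
  Token 10: 'dog' -> NEW (unique so far: 9)
  Token 11: 'mouse' -> NEW (unique so far: 10)
  Token 12: 'opened' -> NEW (unique so far: 11)
  Token 13: 'doctor' -> NEW (unique so far: 12)
  Token 14: 'heard' -> NEW (unique so far: 13)
Unique types: ('a', 'artist', 'below', 'desert', 'doctor', 'dog', 'green', 'heard', 'lost', 'mouse', 'opened', 'saw', 'that')
Vocabulary size: 13

13


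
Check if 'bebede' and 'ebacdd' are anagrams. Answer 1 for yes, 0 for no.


Sort characters of 'bebede': 'bbdeee'
Sort characters of 'ebacdd': 'abcdde'
Sorted forms differ -> they are NOT anagrams
Result: 0

0


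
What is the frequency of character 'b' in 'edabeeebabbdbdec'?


Scanning 'edabeeebabbdbdec' for 'b':
  Position 3: 'b' -> MATCH (count: 1)
  Position 7: 'b' -> MATCH (count: 2)
  Position 9: 'b' -> MATCH (count: 3)
  Position 10: 'b' -> MATCH (count: 4)
  Position 12: 'b' -> MATCH (count: 5)
Total occurrences of 'b': 5

5


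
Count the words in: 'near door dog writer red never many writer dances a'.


Counting words by splitting on spaces:
  Word 1: 'near'
  Word 2: 'door'
  Word 3: 'dog'
  Word 4: 'writer'
  Word 5: 'red'
  Word 6: 'never'
  Word 7: 'many'
  Word 8: 'writer'
  Word 9: 'dances'
  Word 10: 'a'
Total words: 10

10


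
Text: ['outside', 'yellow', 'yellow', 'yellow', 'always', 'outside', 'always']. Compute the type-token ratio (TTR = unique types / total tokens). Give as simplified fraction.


Tokens: 7
Unique types: ('always', 'outside', 'yellow') = 3
TTR = 3/7
Already in lowest terms.

3/7


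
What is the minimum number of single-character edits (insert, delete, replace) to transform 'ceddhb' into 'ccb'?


Building DP table for s1='ceddhb' (len 6) and s2='ccb' (len 3):
       c  c  b
    0  1  2  3
  c 1  0  1  2
  e 2  1  1  2
  d 3  2  2  2
  d 4  3  3  3
  h 5  4  4  4
  b 6  5  5  4
Edit distance = dp[6][3] = 4

4


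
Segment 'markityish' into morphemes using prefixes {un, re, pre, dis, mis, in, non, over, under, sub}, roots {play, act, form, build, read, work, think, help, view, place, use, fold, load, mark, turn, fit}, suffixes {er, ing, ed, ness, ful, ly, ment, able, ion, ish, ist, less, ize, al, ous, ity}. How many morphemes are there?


Segmenting 'markityish' against the inventory:
  'mark' -> root (morpheme 1)
  'ity' -> suffix (morpheme 2)
  'ish' -> suffix (morpheme 3)
Total morphemes: 3

3


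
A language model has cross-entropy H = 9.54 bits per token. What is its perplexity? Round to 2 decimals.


Perplexity formula: PP = 2^H
H = 9.54
PP = 2^9.54
Decompose: 2^9.54 = 2^9 * 2^0.54
2^9 = 512, 2^0.54 ~ 1.4539725
PP ~ 512 * 1.4539725 = 744.4339200
Rounded to 2 decimals: 744.43

744.43


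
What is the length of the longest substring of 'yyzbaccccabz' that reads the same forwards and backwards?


Scanning 'yyzbaccccabz' for palindromic substrings.
Substring at positions 2-11: 'zbaccccabz'.
Check: reverse('zbaccccabz') = 'zbaccccabz' -> palindrome confirmed.
Neighbouring characters ('y' / '-') break symmetry, so it cannot extend further.
No longer palindromic substring exists; longest length = 10

10


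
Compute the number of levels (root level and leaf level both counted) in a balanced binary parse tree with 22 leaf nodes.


In a balanced binary tree with n leaves the deepest leaf is ceil(log2(n)) edges below the root,
so counting node levels inclusive of root and leaves gives ceil(log2(n)) + 1 levels.
log2(22) = 4.4594
ceil(4.4594) = 5
levels = 5 + 1 = 6

6


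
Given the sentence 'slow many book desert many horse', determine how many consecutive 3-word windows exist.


Word trigrams from [6] words:
  Trigram 1: (slow many book)
  Trigram 2: (many book desert)
  Trigram 3: (book desert many)
  Trigram 4: (desert many horse)
Total word trigrams: 6 - 2 = 4

4


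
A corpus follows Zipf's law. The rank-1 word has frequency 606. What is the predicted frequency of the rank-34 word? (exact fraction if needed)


Zipf's law: freq(rank) = f1 / rank
f1 = 606, rank = 34
freq = 606 / 34
GCD(606, 34) = 2
Simplified: 303/17

303/17


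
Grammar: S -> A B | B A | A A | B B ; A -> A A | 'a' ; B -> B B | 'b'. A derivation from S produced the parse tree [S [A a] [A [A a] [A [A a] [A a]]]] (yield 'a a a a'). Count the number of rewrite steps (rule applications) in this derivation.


Every bracketed nonterminal node [X ...] in the tree is produced by exactly one rule application.
Reading the tree off as a leftmost derivation:
  Step 1: S  =>  A A   (applied S -> A A)
  Step 2: A A  =>  a A   (applied A -> a)
  Step 3: a A  =>  a A A   (applied A -> A A)
  Step 4: a A A  =>  a a A   (applied A -> a)
  Step 5: a a A  =>  a a A A   (applied A -> A A)
  Step 6: a a A A  =>  a a a A   (applied A -> a)
  Step 7: a a a A  =>  a a a a   (applied A -> a)
Final yield: a a a a
Total rewrite steps: 7

7


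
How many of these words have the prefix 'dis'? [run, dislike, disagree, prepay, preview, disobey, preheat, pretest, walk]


Checking each word for prefix 'dis':
  'run' -> no (count: 0)
  'dislike' -> YES, starts with 'dis' (count: 1)
  'disagree' -> YES, starts with 'dis' (count: 2)
  'prepay' -> no (count: 2)
  'preview' -> no (count: 2)
  'disobey' -> YES, starts with 'dis' (count: 3)
  'preheat' -> no (count: 3)
  'pretest' -> no (count: 3)
  'walk' -> no (count: 3)
Total with prefix 'dis': 3

3


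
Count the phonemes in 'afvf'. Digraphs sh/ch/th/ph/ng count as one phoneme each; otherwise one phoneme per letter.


Parsing 'afvf' greedily, digraphs first:
  'a' -> vowel phoneme (phonemes so far: 1)
  'f' -> consonant phoneme (phonemes so far: 2)
  'v' -> consonant phoneme (phonemes so far: 3)
  'f' -> consonant phoneme (phonemes so far: 4)
Total phonemes: 4

4


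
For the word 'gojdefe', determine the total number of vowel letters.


Scanning each character of 'gojdefe':
  Position 1: 'g' -> consonant (running count: 0)
  Position 2: 'o' -> vowel (running count: 1)
  Position 3: 'j' -> consonant (running count: 1)
  Position 4: 'd' -> consonant (running count: 1)
  Position 5: 'e' -> vowel (running count: 2)
  Position 6: 'f' -> consonant (running count: 2)
  Position 7: 'e' -> vowel (running count: 3)
Total vowels: 3

3


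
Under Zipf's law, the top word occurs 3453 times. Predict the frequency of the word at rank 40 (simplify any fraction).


Zipf's law: freq(rank) = f1 / rank
f1 = 3453, rank = 40
freq = 3453 / 40
GCD(3453, 40) = 1
Simplified: 3453/40

3453/40


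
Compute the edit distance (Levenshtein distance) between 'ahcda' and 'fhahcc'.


Building DP table for s1='ahcda' (len 5) and s2='fhahcc' (len 6):
       f  h  a  h  c  c
    0  1  2  3  4  5  6
  a 1  1  2  2  3  4  5
  h 2  2  1  2  2  3  4
  c 3  3  2  2  3  2  3
  d 4  4  3  3  3  3  3
  a 5  5  4  3  4  4  4
Edit distance = dp[5][6] = 4

4


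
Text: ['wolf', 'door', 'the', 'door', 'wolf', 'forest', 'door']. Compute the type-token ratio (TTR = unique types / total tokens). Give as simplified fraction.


Tokens: 7
Unique types: ('door', 'forest', 'the', 'wolf') = 4
TTR = 4/7
Already in lowest terms.

4/7


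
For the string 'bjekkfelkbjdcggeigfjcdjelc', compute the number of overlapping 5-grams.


String 'bjekkfelkbjdcggeigfjcdjelc' has length L = 26.
Number of overlapping n-grams = L - n + 1
Substituting: 26 - 5 + 1 = 22

22


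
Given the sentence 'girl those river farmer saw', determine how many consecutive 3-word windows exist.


Word trigrams from [5] words:
  Trigram 1: (girl those river)
  Trigram 2: (those river farmer)
  Trigram 3: (river farmer saw)
Total word trigrams: 5 - 2 = 3

3


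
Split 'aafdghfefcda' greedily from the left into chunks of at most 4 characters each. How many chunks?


'aafdghfefcda' has 12 characters.
Chunking with max size 4:
  Chunk 1: 'aafd' (positions 0-3)
  Chunk 2: 'ghfe' (positions 4-7)
  Chunk 3: 'fcda' (positions 8-11)
Total chunks: ceil(12 / 4) = 3

3


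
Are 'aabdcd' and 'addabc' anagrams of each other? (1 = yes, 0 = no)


Sort characters of 'aabdcd': 'aabcdd'
Sort characters of 'addabc': 'aabcdd'
Sorted forms match -> they ARE anagrams
Result: 1

1


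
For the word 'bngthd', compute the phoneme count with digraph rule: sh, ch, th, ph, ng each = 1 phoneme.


Parsing 'bngthd' greedily, digraphs first:
  'b' -> consonant phoneme (phonemes so far: 1)
  'ng' -> digraph (1 consonant phoneme) (phonemes so far: 2)
  'th' -> digraph (1 consonant phoneme) (phonemes so far: 3)
  'd' -> consonant phoneme (phonemes so far: 4)
Total phonemes: 4

4


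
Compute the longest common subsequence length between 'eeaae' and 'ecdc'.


DP table for LCS of 'eeaae' and 'ecdc':
       e  c  d  c
    0  0  0  0  0
  e 0  1  1  1  1
  e 0  1  1  1  1
  a 0  1  1  1  1
  a 0  1  1  1  1
  e 0  1  1  1  1
LCS: 'e'
LCS length = 1

1


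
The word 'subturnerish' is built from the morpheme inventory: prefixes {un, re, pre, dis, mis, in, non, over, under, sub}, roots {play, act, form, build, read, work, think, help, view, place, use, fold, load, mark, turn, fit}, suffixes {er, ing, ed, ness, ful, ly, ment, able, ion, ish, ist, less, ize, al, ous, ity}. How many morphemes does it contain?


Segmenting 'subturnerish' against the inventory:
  'sub' -> prefix (morpheme 1)
  'turn' -> root (morpheme 2)
  'er' -> suffix (morpheme 3)
  'ish' -> suffix (morpheme 4)
Total morphemes: 4

4


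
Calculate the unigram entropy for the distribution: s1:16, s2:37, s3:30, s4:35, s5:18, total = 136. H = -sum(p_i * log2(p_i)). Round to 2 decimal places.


Computing entropy H = -sum(p_i * log2(p_i)):
  s1: p = 16/136 = 0.1176, -p*log2(p) = 0.3632
  s2: p = 37/136 = 0.2721, -p*log2(p) = 0.5109
  s3: p = 30/136 = 0.2206, -p*log2(p) = 0.4810
  s4: p = 35/136 = 0.2574, -p*log2(p) = 0.5039
  s5: p = 18/136 = 0.1324, -p*log2(p) = 0.3861
H = sum of terms = 2.2451
Rounded to 2 decimals: 2.25

2.25


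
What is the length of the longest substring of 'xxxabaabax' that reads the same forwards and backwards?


Scanning 'xxxabaabax' for palindromic substrings.
Substring at positions 2-9: 'xabaabax'.
Check: reverse('xabaabax') = 'xabaabax' -> palindrome confirmed.
Neighbouring characters ('x' / '-') break symmetry, so it cannot extend further.
No longer palindromic substring exists; longest length = 8

8


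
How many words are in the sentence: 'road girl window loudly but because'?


Counting words by splitting on spaces:
  Word 1: 'road'
  Word 2: 'girl'
  Word 3: 'window'
  Word 4: 'loudly'
  Word 5: 'but'
  Word 6: 'because'
Total words: 6

6


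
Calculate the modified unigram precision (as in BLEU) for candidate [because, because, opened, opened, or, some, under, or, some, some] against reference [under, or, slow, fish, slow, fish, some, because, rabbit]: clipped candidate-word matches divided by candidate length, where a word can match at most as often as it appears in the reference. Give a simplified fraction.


Reference word counts: {'because': 1, 'fish': 2, 'or': 1, 'rabbit': 1, 'slow': 2, 'some': 1, 'under': 1}
Checking each candidate word (with clipping):
  'because' -> in reference (ref count 1, used 1/1) -> match (matches: 1)
  'because' -> ref count 1 already used up (1/1) -> clipped, no match (matches: 1)
  'opened' -> not in reference -> no match (matches: 1)
  'opened' -> not in reference -> no match (matches: 1)
  'or' -> in reference (ref count 1, used 1/1) -> match (matches: 2)
  'some' -> in reference (ref count 1, used 1/1) -> match (matches: 3)
  'under' -> in reference (ref count 1, used 1/1) -> match (matches: 4)
  'or' -> ref count 1 already used up (1/1) -> clipped, no match (matches: 4)
  'some' -> ref count 1 already used up (1/1) -> clipped, no match (matches: 4)
  'some' -> ref count 1 already used up (1/1) -> clipped, no match (matches: 4)
Clipped matches: 4, Candidate length: 10
Precision = 4/10 = 2/5

2/5


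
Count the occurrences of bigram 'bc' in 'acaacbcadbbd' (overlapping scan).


Scanning 'acaacbcadbbd' for bigram 'bc':
  Position 0: 'ac' -> no
  Position 1: 'ca' -> no
  Position 2: 'aa' -> no
  Position 3: 'ac' -> no
  Position 4: 'cb' -> no
  Position 5: 'bc' -> MATCH
  Position 6: 'ca' -> no
  Position 7: 'ad' -> no
  Position 8: 'db' -> no
  Position 9: 'bb' -> no
  Position 10: 'bd' -> no
Total matches: 1

1


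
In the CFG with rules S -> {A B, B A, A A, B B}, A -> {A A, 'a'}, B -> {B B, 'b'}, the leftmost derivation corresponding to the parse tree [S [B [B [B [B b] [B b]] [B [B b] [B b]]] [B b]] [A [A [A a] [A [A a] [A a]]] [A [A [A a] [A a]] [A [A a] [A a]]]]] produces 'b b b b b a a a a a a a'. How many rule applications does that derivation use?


Every bracketed nonterminal node [X ...] in the tree is produced by exactly one rule application.
Reading the tree off as a leftmost derivation:
  Step 1: S  =>  B A   (applied S -> B A)
  Step 2: B A  =>  B B A   (applied B -> B B)
  Step 3: B B A  =>  B B B A   (applied B -> B B)
  Step 4: B B B A  =>  B B B B A   (applied B -> B B)
  Step 5: B B B B A  =>  b B B B A   (applied B -> b)
  Step 6: b B B B A  =>  b b B B A   (applied B -> b)
  Step 7: b b B B A  =>  b b B B B A   (applied B -> B B)
  Step 8: b b B B B A  =>  b b b B B A   (applied B -> b)
  Step 9: b b b B B A  =>  b b b b B A   (applied B -> b)
  Step 10: b b b b B A  =>  b b b b b A   (applied B -> b)
  Step 11: b b b b b A  =>  b b b b b A A   (applied A -> A A)
  Step 12: b b b b b A A  =>  b b b b b A A A   (applied A -> A A)
  Step 13: b b b b b A A A  =>  b b b b b a A A   (applied A -> a)
  Step 14: b b b b b a A A  =>  b b b b b a A A A   (applied A -> A A)
  Step 15: b b b b b a A A A  =>  b b b b b a a A A   (applied A -> a)
  Step 16: b b b b b a a A A  =>  b b b b b a a a A   (applied A -> a)
  Step 17: b b b b b a a a A  =>  b b b b b a a a A A   (applied A -> A A)
  Step 18: b b b b b a a a A A  =>  b b b b b a a a A A A   (applied A -> A A)
  Step 19: b b b b b a a a A A A  =>  b b b b b a a a a A A   (applied A -> a)
  Step 20: b b b b b a a a a A A  =>  b b b b b a a a a a A   (applied A -> a)
  Step 21: b b b b b a a a a a A  =>  b b b b b a a a a a A A   (applied A -> A A)
  Step 22: b b b b b a a a a a A A  =>  b b b b b a a a a a a A   (applied A -> a)
  Step 23: b b b b b a a a a a a A  =>  b b b b b a a a a a a a   (applied A -> a)
Final yield: b b b b b a a a a a a a
Total rewrite steps: 23

23


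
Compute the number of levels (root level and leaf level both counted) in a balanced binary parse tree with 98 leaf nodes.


In a balanced binary tree with n leaves the deepest leaf is ceil(log2(n)) edges below the root,
so counting node levels inclusive of root and leaves gives ceil(log2(n)) + 1 levels.
log2(98) = 6.6147
ceil(6.6147) = 7
levels = 7 + 1 = 8

8


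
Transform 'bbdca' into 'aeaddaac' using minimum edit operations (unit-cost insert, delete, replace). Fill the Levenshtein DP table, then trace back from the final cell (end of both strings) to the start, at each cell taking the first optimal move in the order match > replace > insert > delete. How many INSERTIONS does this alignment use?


Edit distance = 6. Backtracking from cell (5, 8) with preference match > replace > insert > delete,
then listing the resulting alignment 'bbdca' -> 'aeaddaac' left to right:
  Step 1: insert 'a' [insertion #1]
  Step 2: insert 'e' [insertion #2]
  Step 3: replace b->a
  Step 4: replace b->d
  Step 5: keep 'd'
  Step 6: replace c->a
  Step 7: keep 'a'
  Step 8: insert 'c' [insertion #3]
Total insertions: 3

3


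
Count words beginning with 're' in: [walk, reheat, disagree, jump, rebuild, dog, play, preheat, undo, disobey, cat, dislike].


Checking each word for prefix 're':
  'walk' -> no (count: 0)
  'reheat' -> YES, starts with 're' (count: 1)
  'disagree' -> no (count: 1)
  'jump' -> no (count: 1)
  'rebuild' -> YES, starts with 're' (count: 2)
  'dog' -> no (count: 2)
  'play' -> no (count: 2)
  'preheat' -> no (count: 2)
  'undo' -> no (count: 2)
  'disobey' -> no (count: 2)
  'cat' -> no (count: 2)
  'dislike' -> no (count: 2)
Total with prefix 're': 2

2


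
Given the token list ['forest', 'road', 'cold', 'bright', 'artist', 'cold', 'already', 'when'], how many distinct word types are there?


Listing all tokens and tracking unique types:
  Token 1: 'forest' -> NEW (unique so far: 1)
  Token 2: 'road' -> NEW (unique so far: 2)
  Token 3: 'cold' -> NEW (unique so far: 3)
  Token 4: 'bright' -> NEW (unique so far: 4)
  Token 5: 'artist' -> NEW (unique so far: 5)
  Token 6: 'cold' -> duplicate (unique so far: 5)
  Token 7: 'already' -> NEW (unique so far: 6)
  Token 8: 'when' -> NEW (unique so far: 7)
Unique types: ('already', 'artist', 'bright', 'cold', 'forest', 'road', 'when')
Vocabulary size: 7

7


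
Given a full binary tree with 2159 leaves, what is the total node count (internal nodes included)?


Leaf nodes (terminals): 2159
Internal nodes = n - 1 = 2159 - 1 = 2158
Total = leaves + internal = 2159 + 2158 = 4317

4317


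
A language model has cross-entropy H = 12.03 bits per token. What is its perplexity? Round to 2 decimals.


Perplexity formula: PP = 2^H
H = 12.03
PP = 2^12.03
Decompose: 2^12.03 = 2^12 * 2^0.03
2^12 = 4096, 2^0.03 ~ 1.0210121
PP ~ 4096 * 1.0210121 = 4182.0655616
Rounded to 2 decimals: 4182.07

4182.07


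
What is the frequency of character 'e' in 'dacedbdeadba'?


Scanning 'dacedbdeadba' for 'e':
  Position 3: 'e' -> MATCH (count: 1)
  Position 7: 'e' -> MATCH (count: 2)
Total occurrences of 'e': 2

2


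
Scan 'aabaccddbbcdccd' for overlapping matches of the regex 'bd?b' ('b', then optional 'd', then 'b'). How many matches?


Pattern: bd?b means 'b', then optional 'd', then 'b'.
Scanning 'aabaccddbbcdccd' position-by-position:
  Pos 0: window 'aab' -> no
  Pos 1: window 'aba' -> no
  Pos 2: window 'bac' -> no
  Pos 3: window 'acc' -> no
  Pos 4: window 'ccd' -> no
  Pos 5: window 'cdd' -> no
  Pos 6: window 'ddb' -> no
  Pos 7: window 'dbb' -> no
  Pos 8: window 'bbc' -> MATCH
  Pos 9: window 'bcd' -> no
  Pos 10: window 'cdc' -> no
  Pos 11: window 'dcc' -> no
  Pos 12: window 'ccd' -> no
  Pos 13: window 'cd' -> no
  Pos 14: window 'd' -> no
Total matches: 1

1


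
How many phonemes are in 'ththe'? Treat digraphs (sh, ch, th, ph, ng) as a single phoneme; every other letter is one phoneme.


Parsing 'ththe' greedily, digraphs first:
  'th' -> digraph (1 consonant phoneme) (phonemes so far: 1)
  'th' -> digraph (1 consonant phoneme) (phonemes so far: 2)
  'e' -> vowel phoneme (phonemes so far: 3)
Total phonemes: 3

3


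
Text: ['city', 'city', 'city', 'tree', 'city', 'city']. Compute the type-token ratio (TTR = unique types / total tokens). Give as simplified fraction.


Tokens: 6
Unique types: ('city', 'tree') = 2
TTR = 2/6
Simplify: divide both by 2 -> 1/3
TTR = 1/3

1/3


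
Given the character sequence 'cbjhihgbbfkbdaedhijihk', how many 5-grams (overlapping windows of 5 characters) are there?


String 'cbjhihgbbfkbdaedhijihk' has length L = 22.
Number of overlapping n-grams = L - n + 1
Substituting: 22 - 5 + 1 = 18

18


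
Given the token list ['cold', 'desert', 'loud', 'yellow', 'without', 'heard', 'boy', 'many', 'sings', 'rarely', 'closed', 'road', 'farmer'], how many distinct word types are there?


Listing all tokens and tracking unique types:
  Token 1: 'cold' -> NEW (unique so far: 1)
  Token 2: 'desert' -> NEW (unique so far: 2)
  Token 3: 'loud' -> NEW (unique so far: 3)
  Token 4: 'yellow' -> NEW (unique so far: 4)
  Token 5: 'without' -> NEW (unique so far: 5)
  Token 6: 'heard' -> NEW (unique so far: 6)
  Token 7: 'boy' -> NEW (unique so far: 7)
  Token 8: 'many' -> NEW (unique so far: 8)
  Token 9: 'sings' -> NEW (unique so far: 9)
  Token 10: 'rarely' -> NEW (unique so far: 10)
  Token 11: 'closed' -> NEW (unique so far: 11)
  Token 12: 'road' -> NEW (unique so far: 12)
  Token 13: 'farmer' -> NEW (unique so far: 13)
Unique types: ('boy', 'closed', 'cold', 'desert', 'farmer', 'heard', 'loud', 'many', 'rarely', 'road', 'sings', 'without', 'yellow')
Vocabulary size: 13

13


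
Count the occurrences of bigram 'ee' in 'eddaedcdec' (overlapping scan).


Scanning 'eddaedcdec' for bigram 'ee':
  Position 0: 'ed' -> no
  Position 1: 'dd' -> no
  Position 2: 'da' -> no
  Position 3: 'ae' -> no
  Position 4: 'ed' -> no
  Position 5: 'dc' -> no
  Position 6: 'cd' -> no
  Position 7: 'de' -> no
  Position 8: 'ec' -> no
Total matches: 0

0


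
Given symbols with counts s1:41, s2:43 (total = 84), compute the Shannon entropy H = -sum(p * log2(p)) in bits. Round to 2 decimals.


Computing entropy H = -sum(p_i * log2(p_i)):
  s1: p = 41/84 = 0.4881, -p*log2(p) = 0.5051
  s2: p = 43/84 = 0.5119, -p*log2(p) = 0.4945
H = sum of terms = 0.9996
Rounded to 2 decimals: 1.00

1.00


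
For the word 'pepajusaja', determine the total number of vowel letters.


Scanning each character of 'pepajusaja':
  Position 1: 'p' -> consonant (running count: 0)
  Position 2: 'e' -> vowel (running count: 1)
  Position 3: 'p' -> consonant (running count: 1)
  Position 4: 'a' -> vowel (running count: 2)
  Position 5: 'j' -> consonant (running count: 2)
  Position 6: 'u' -> vowel (running count: 3)
  Position 7: 's' -> consonant (running count: 3)
  Position 8: 'a' -> vowel (running count: 4)
  Position 9: 'j' -> consonant (running count: 4)
  Position 10: 'a' -> vowel (running count: 5)
Total vowels: 5

5


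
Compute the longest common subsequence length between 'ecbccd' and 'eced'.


DP table for LCS of 'ecbccd' and 'eced':
       e  c  e  d
    0  0  0  0  0
  e 0  1  1  1  1
  c 0  1  2  2  2
  b 0  1  2  2  2
  c 0  1  2  2  2
  c 0  1  2  2  2
  d 0  1  2  2  3
LCS: 'ecd'
LCS length = 3

3


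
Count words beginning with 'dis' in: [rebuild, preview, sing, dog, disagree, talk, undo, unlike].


Checking each word for prefix 'dis':
  'rebuild' -> no (count: 0)
  'preview' -> no (count: 0)
  'sing' -> no (count: 0)
  'dog' -> no (count: 0)
  'disagree' -> YES, starts with 'dis' (count: 1)
  'talk' -> no (count: 1)
  'undo' -> no (count: 1)
  'unlike' -> no (count: 1)
Total with prefix 'dis': 1

1


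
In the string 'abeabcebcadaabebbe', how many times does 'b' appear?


Scanning 'abeabcebcadaabebbe' for 'b':
  Position 1: 'b' -> MATCH (count: 1)
  Position 4: 'b' -> MATCH (count: 2)
  Position 7: 'b' -> MATCH (count: 3)
  Position 13: 'b' -> MATCH (count: 4)
  Position 15: 'b' -> MATCH (count: 5)
  Position 16: 'b' -> MATCH (count: 6)
Total occurrences of 'b': 6

6


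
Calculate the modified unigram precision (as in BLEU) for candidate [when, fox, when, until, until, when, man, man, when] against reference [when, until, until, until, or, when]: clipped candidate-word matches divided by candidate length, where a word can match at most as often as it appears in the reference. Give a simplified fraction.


Reference word counts: {'or': 1, 'until': 3, 'when': 2}
Checking each candidate word (with clipping):
  'when' -> in reference (ref count 2, used 1/2) -> match (matches: 1)
  'fox' -> not in reference -> no match (matches: 1)
  'when' -> in reference (ref count 2, used 2/2) -> match (matches: 2)
  'until' -> in reference (ref count 3, used 1/3) -> match (matches: 3)
  'until' -> in reference (ref count 3, used 2/3) -> match (matches: 4)
  'when' -> ref count 2 already used up (2/2) -> clipped, no match (matches: 4)
  'man' -> not in reference -> no match (matches: 4)
  'man' -> not in reference -> no match (matches: 4)
  'when' -> ref count 2 already used up (2/2) -> clipped, no match (matches: 4)
Clipped matches: 4, Candidate length: 9
Precision = 4/9

4/9


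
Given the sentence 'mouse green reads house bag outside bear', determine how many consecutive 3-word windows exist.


Word trigrams from [7] words:
  Trigram 1: (mouse green reads)
  Trigram 2: (green reads house)
  Trigram 3: (reads house bag)
  Trigram 4: (house bag outside)
  Trigram 5: (bag outside bear)
Total word trigrams: 7 - 2 = 5

5


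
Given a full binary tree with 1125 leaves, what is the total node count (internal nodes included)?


Leaf nodes (terminals): 1125
Internal nodes = n - 1 = 1125 - 1 = 1124
Total = leaves + internal = 1125 + 1124 = 2249

2249


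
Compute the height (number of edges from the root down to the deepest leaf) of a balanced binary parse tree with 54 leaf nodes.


In a balanced binary tree with n leaves the deepest leaf is ceil(log2(n)) edges below the root.
log2(54) = 5.7549
ceil(5.7549) = 6
height (edges) = 6

6


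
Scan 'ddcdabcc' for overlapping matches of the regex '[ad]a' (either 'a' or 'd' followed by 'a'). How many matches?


Pattern: [ad]a means either 'a' or 'd' followed by 'a'.
Scanning 'ddcdabcc' position-by-position:
  Pos 0: window 'dd' -> no
  Pos 1: window 'dc' -> no
  Pos 2: window 'cd' -> no
  Pos 3: window 'da' -> MATCH
  Pos 4: window 'ab' -> no
  Pos 5: window 'bc' -> no
  Pos 6: window 'cc' -> no
  Pos 7: window 'c' -> no
Total matches: 1

1


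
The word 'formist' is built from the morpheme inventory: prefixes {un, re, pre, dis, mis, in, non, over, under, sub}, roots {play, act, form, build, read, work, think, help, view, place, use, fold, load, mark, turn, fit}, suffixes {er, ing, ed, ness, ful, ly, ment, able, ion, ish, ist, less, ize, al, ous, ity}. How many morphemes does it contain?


Segmenting 'formist' against the inventory:
  'form' -> root (morpheme 1)
  'ist' -> suffix (morpheme 2)
Total morphemes: 2

2


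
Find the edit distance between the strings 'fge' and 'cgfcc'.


Building DP table for s1='fge' (len 3) and s2='cgfcc' (len 5):
       c  g  f  c  c
    0  1  2  3  4  5
  f 1  1  2  2  3  4
  g 2  2  1  2  3  4
  e 3  3  2  2  3  4
Edit distance = dp[3][5] = 4

4


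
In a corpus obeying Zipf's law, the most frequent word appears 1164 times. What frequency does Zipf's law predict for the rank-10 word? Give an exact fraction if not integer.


Zipf's law: freq(rank) = f1 / rank
f1 = 1164, rank = 10
freq = 1164 / 10
GCD(1164, 10) = 2
Simplified: 582/5

582/5


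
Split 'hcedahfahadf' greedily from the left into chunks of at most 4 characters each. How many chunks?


'hcedahfahadf' has 12 characters.
Chunking with max size 4:
  Chunk 1: 'hced' (positions 0-3)
  Chunk 2: 'ahfa' (positions 4-7)
  Chunk 3: 'hadf' (positions 8-11)
Total chunks: ceil(12 / 4) = 3

3


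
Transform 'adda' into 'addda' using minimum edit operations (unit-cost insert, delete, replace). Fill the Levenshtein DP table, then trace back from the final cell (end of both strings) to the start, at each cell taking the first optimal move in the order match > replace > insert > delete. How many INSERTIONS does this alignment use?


Edit distance = 1. Backtracking from cell (4, 5) with preference match > replace > insert > delete,
then listing the resulting alignment 'adda' -> 'addda' left to right:
  Step 1: keep 'a'
  Step 2: insert 'd' [insertion #1]
  Step 3: keep 'd'
  Step 4: keep 'd'
  Step 5: keep 'a'
Total insertions: 1

1


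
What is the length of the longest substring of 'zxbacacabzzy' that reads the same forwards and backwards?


Scanning 'zxbacacabzzy' for palindromic substrings.
Substring at positions 2-8: 'bacacab'.
Check: reverse('bacacab') = 'bacacab' -> palindrome confirmed.
Neighbouring characters ('x' / 'z') break symmetry, so it cannot extend further.
No longer palindromic substring exists; longest length = 7

7


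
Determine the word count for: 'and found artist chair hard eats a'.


Counting words by splitting on spaces:
  Word 1: 'and'
  Word 2: 'found'
  Word 3: 'artist'
  Word 4: 'chair'
  Word 5: 'hard'
  Word 6: 'eats'
  Word 7: 'a'
Total words: 7

7


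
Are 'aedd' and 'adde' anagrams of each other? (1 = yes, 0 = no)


Sort characters of 'aedd': 'adde'
Sort characters of 'adde': 'adde'
Sorted forms match -> they ARE anagrams
Result: 1

1


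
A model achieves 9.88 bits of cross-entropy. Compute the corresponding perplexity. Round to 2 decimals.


Perplexity formula: PP = 2^H
H = 9.88
PP = 2^9.88
Decompose: 2^9.88 = 2^9 * 2^0.88
2^9 = 512, 2^0.88 ~ 1.8403753
PP ~ 512 * 1.8403753 = 942.2721536
Rounded to 2 decimals: 942.27

942.27


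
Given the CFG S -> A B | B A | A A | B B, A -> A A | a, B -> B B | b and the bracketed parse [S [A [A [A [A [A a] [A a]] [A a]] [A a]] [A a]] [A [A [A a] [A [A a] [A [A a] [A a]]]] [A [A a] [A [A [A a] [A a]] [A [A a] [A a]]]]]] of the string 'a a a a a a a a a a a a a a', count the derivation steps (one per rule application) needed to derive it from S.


Every bracketed nonterminal node [X ...] in the tree is produced by exactly one rule application.
Reading the tree off as a leftmost derivation:
  Step 1: S  =>  A A   (applied S -> A A)
  Step 2: A A  =>  A A A   (applied A -> A A)
  Step 3: A A A  =>  A A A A   (applied A -> A A)
  Step 4: A A A A  =>  A A A A A   (applied A -> A A)
  Step 5: A A A A A  =>  A A A A A A   (applied A -> A A)
  Step 6: A A A A A A  =>  a A A A A A   (applied A -> a)
  Step 7: a A A A A A  =>  a a A A A A   (applied A -> a)
  Step 8: a a A A A A  =>  a a a A A A   (applied A -> a)
  Step 9: a a a A A A  =>  a a a a A A   (applied A -> a)
  Step 10: a a a a A A  =>  a a a a a A   (applied A -> a)
  Step 11: a a a a a A  =>  a a a a a A A   (applied A -> A A)
  Step 12: a a a a a A A  =>  a a a a a A A A   (applied A -> A A)
  Step 13: a a a a a A A A  =>  a a a a a a A A   (applied A -> a)
  Step 14: a a a a a a A A  =>  a a a a a a A A A   (applied A -> A A)
  Step 15: a a a a a a A A A  =>  a a a a a a a A A   (applied A -> a)
  Step 16: a a a a a a a A A  =>  a a a a a a a A A A   (applied A -> A A)
  Step 17: a a a a a a a A A A  =>  a a a a a a a a A A   (applied A -> a)
  Step 18: a a a a a a a a A A  =>  a a a a a a a a a A   (applied A -> a)
  Step 19: a a a a a a a a a A  =>  a a a a a a a a a A A   (applied A -> A A)
  Step 20: a a a a a a a a a A A  =>  a a a a a a a a a a A   (applied A -> a)
  Step 21: a a a a a a a a a a A  =>  a a a a a a a a a a A A   (applied A -> A A)
  Step 22: a a a a a a a a a a A A  =>  a a a a a a a a a a A A A   (applied A -> A A)
  Step 23: a a a a a a a a a a A A A  =>  a a a a a a a a a a a A A   (applied A -> a)
  Step 24: a a a a a a a a a a a A A  =>  a a a a a a a a a a a a A   (applied A -> a)
  Step 25: a a a a a a a a a a a a A  =>  a a a a a a a a a a a a A A   (applied A -> A A)
  Step 26: a a a a a a a a a a a a A A  =>  a a a a a a a a a a a a a A   (applied A -> a)
  Step 27: a a a a a a a a a a a a a A  =>  a a a a a a a a a a a a a a   (applied A -> a)
Final yield: a a a a a a a a a a a a a a
Total rewrite steps: 27

27


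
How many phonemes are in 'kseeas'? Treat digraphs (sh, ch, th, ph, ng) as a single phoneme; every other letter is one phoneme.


Parsing 'kseeas' greedily, digraphs first:
  'k' -> consonant phoneme (phonemes so far: 1)
  's' -> consonant phoneme (phonemes so far: 2)
  'e' -> vowel phoneme (phonemes so far: 3)
  'e' -> vowel phoneme (phonemes so far: 4)
  'a' -> vowel phoneme (phonemes so far: 5)
  's' -> consonant phoneme (phonemes so far: 6)
Total phonemes: 6

6


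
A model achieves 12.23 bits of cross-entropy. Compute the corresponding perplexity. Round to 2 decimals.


Perplexity formula: PP = 2^H
H = 12.23
PP = 2^12.23
Decompose: 2^12.23 = 2^12 * 2^0.23
2^12 = 4096, 2^0.23 ~ 1.1728349
PP ~ 4096 * 1.1728349 = 4803.9317504
Rounded to 2 decimals: 4803.93

4803.93


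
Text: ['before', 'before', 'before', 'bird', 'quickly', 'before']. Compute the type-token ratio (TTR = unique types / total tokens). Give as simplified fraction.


Tokens: 6
Unique types: ('before', 'bird', 'quickly') = 3
TTR = 3/6
Simplify: divide both by 3 -> 1/2
TTR = 1/2

1/2


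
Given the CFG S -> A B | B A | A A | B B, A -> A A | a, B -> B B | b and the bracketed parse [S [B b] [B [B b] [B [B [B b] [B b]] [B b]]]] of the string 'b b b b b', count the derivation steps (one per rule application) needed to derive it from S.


Every bracketed nonterminal node [X ...] in the tree is produced by exactly one rule application.
Reading the tree off as a leftmost derivation:
  Step 1: S  =>  B B   (applied S -> B B)
  Step 2: B B  =>  b B   (applied B -> b)
  Step 3: b B  =>  b B B   (applied B -> B B)
  Step 4: b B B  =>  b b B   (applied B -> b)
  Step 5: b b B  =>  b b B B   (applied B -> B B)
  Step 6: b b B B  =>  b b B B B   (applied B -> B B)
  Step 7: b b B B B  =>  b b b B B   (applied B -> b)
  Step 8: b b b B B  =>  b b b b B   (applied B -> b)
  Step 9: b b b b B  =>  b b b b b   (applied B -> b)
Final yield: b b b b b
Total rewrite steps: 9

9


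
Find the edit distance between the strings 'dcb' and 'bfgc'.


Building DP table for s1='dcb' (len 3) and s2='bfgc' (len 4):
       b  f  g  c
    0  1  2  3  4
  d 1  1  2  3  4
  c 2  2  2  3  3
  b 3  2  3  3  4
Edit distance = dp[3][4] = 4

4


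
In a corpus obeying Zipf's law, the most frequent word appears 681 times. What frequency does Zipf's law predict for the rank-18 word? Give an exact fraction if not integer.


Zipf's law: freq(rank) = f1 / rank
f1 = 681, rank = 18
freq = 681 / 18
GCD(681, 18) = 3
Simplified: 227/6

227/6


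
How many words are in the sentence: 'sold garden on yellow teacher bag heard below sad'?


Counting words by splitting on spaces:
  Word 1: 'sold'
  Word 2: 'garden'
  Word 3: 'on'
  Word 4: 'yellow'
  Word 5: 'teacher'
  Word 6: 'bag'
  Word 7: 'heard'
  Word 8: 'below'
  Word 9: 'sad'
Total words: 9

9


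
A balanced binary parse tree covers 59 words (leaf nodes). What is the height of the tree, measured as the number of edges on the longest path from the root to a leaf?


In a balanced binary tree with n leaves the deepest leaf is ceil(log2(n)) edges below the root.
log2(59) = 5.8826
ceil(5.8826) = 6
height (edges) = 6

6


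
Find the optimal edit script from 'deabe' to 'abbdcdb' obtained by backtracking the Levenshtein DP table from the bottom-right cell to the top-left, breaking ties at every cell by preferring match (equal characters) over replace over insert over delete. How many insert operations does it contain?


Edit distance = 6. Backtracking from cell (5, 7) with preference match > replace > insert > delete,
then listing the resulting alignment 'deabe' -> 'abbdcdb' left to right:
  Step 1: insert 'a' [insertion #1]
  Step 2: insert 'b' [insertion #2]
  Step 3: insert 'b' [insertion #3]
  Step 4: keep 'd'
  Step 5: replace e->c
  Step 6: replace a->d
  Step 7: keep 'b'
  Step 8: delete 'e'
Total insertions: 3

3


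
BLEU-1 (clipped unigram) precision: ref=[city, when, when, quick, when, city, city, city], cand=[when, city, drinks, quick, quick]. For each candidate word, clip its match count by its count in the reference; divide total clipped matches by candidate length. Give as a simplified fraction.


Reference word counts: {'city': 4, 'quick': 1, 'when': 3}
Checking each candidate word (with clipping):
  'when' -> in reference (ref count 3, used 1/3) -> match (matches: 1)
  'city' -> in reference (ref count 4, used 1/4) -> match (matches: 2)
  'drinks' -> not in reference -> no match (matches: 2)
  'quick' -> in reference (ref count 1, used 1/1) -> match (matches: 3)
  'quick' -> ref count 1 already used up (1/1) -> clipped, no match (matches: 3)
Clipped matches: 3, Candidate length: 5
Precision = 3/5

3/5


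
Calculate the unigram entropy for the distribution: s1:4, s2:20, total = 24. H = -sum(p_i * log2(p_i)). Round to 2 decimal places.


Computing entropy H = -sum(p_i * log2(p_i)):
  s1: p = 4/24 = 0.1667, -p*log2(p) = 0.4308
  s2: p = 20/24 = 0.8333, -p*log2(p) = 0.2192
H = sum of terms = 0.6500
Rounded to 2 decimals: 0.65

0.65


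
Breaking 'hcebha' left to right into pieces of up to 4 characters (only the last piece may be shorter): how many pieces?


'hcebha' has 6 characters.
Chunking with max size 4:
  Chunk 1: 'hceb' (positions 0-3)
  Chunk 2: 'ha' (positions 4-5)
Total chunks: ceil(6 / 4) = 2

2


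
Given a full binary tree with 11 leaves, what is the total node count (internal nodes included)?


Leaf nodes (terminals): 11
Internal nodes = n - 1 = 11 - 1 = 10
Total = leaves + internal = 11 + 10 = 21

21


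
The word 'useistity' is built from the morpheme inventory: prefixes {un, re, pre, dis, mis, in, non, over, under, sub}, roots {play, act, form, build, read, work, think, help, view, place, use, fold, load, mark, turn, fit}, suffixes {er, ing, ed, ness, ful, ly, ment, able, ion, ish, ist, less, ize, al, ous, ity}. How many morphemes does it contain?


Segmenting 'useistity' against the inventory:
  'use' -> root (morpheme 1)
  'ist' -> suffix (morpheme 2)
  'ity' -> suffix (morpheme 3)
Total morphemes: 3

3


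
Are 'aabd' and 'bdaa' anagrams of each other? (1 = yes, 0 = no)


Sort characters of 'aabd': 'aabd'
Sort characters of 'bdaa': 'aabd'
Sorted forms match -> they ARE anagrams
Result: 1

1


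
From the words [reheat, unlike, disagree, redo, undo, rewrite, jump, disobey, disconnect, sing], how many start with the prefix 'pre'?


Checking each word for prefix 'pre':
  'reheat' -> no (count: 0)
  'unlike' -> no (count: 0)
  'disagree' -> no (count: 0)
  'redo' -> no (count: 0)
  'undo' -> no (count: 0)
  'rewrite' -> no (count: 0)
  'jump' -> no (count: 0)
  'disobey' -> no (count: 0)
  'disconnect' -> no (count: 0)
  'sing' -> no (count: 0)
Total with prefix 'pre': 0

0
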